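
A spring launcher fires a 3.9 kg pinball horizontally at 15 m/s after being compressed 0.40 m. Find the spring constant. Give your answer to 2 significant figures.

Energy stored in the spring equals the launch KE: ½kx² = ½mv²
k = mv²/x² = (3.9)(15)²/(0.40)² = 5484 N/m

k = 5500 N/m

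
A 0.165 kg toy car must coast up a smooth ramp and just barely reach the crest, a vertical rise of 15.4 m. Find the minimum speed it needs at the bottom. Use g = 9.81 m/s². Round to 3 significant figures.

v = 17.4 m/s

At the top it is momentarily at rest, so all KE converts to PE: ½mv² = mgh
v = √(2gh) = √(2 × 9.81 × 15.4) = 17.38 m/s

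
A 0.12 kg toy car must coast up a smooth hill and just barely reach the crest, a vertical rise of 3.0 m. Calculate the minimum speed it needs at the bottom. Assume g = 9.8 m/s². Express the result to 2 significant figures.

At the top it is momentarily at rest, so all KE converts to PE: ½mv² = mgh
v = √(2gh) = √(2 × 9.8 × 3.0) = 7.668 m/s

v = 7.7 m/s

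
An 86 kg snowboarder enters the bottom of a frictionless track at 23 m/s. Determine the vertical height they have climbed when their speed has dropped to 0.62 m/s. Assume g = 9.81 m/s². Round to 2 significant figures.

h = 27 m

Conservation of energy: ½mv₁² = ½mv₂² + mgh
h = (v₁² − v₂²)/(2g) = (23² − 0.62²)/(2 × 9.81) = 26.94 m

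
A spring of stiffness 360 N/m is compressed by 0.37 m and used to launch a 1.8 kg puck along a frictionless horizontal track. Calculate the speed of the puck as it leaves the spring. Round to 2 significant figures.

v = 5.2 m/s

Spring PE converts entirely to kinetic energy: ½kx² = ½mv²
v = x√(k/m) = 0.37 × √(360/1.8) = 5.233 m/s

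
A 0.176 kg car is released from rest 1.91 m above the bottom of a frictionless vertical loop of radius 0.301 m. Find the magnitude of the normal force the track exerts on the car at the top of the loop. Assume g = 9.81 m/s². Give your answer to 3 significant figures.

Energy from release to top (height 2r): mgh = ½mv_top² + mg(2r)
v_top² = 2g(h − 2r) = 2(9.81)(1.91 − 0.6020) = 25.663 m²/s²
At the top, both N and weight point toward the centre: N + mg = mv_top²/r
N = m(v_top²/r − g) = 0.176(25.663/0.301 − 9.81) = 13.28 N

N = 13.3 N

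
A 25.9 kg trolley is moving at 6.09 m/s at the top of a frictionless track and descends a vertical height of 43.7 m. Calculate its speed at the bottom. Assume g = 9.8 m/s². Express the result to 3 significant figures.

v = 29.9 m/s

Energy conservation between the two points: ½mv₀² + mgh = ½mv²
v² = v₀² + 2gh = (6.09)² + 2(9.8)(43.7) = 893.61
v = √893.61 = 29.89 m/s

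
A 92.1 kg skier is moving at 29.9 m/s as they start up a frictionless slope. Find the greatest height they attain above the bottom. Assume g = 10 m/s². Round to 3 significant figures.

By energy conservation, ½mv² = mgh
h = v²/(2g) = 29.9²/(2 × 10) = 44.70 m

h = 44.7 m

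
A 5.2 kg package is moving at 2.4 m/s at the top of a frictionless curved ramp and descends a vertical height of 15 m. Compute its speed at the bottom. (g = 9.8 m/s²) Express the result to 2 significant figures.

v = 17 m/s

Energy conservation between the two points: ½mv₀² + mgh = ½mv²
v² = v₀² + 2gh = (2.4)² + 2(9.8)(15) = 299.76
v = √299.76 = 17.31 m/s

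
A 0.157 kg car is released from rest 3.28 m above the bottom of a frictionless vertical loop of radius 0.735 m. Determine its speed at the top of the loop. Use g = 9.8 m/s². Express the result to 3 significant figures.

Energy conservation: mgh = ½mv_top² + mg(2r)
v_top² = 2g(h − 2r) = 2(9.8)(3.28 − 1.470) = 35.48
v_top = 5.956 m/s

v = 5.96 m/s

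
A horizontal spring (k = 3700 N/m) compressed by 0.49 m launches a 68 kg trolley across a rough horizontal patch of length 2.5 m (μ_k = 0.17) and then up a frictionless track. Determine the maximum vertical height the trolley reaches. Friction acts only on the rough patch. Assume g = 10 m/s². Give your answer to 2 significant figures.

h = 0.23 m

Spring energy: E₀ = ½kx² = ½(3700)(0.49)² = 444.19 J
Friction: W_f = μ_k mg d = (0.17)(68)(10)(2.5) = 289.0 J
Energy at base of ramp: E = 444.19 − 289.0 = 155.19 J
At max height all remaining energy is PE: mgh = E ⇒ h = E/(mg) = 155.19/(68 × 10) = 0.2282 m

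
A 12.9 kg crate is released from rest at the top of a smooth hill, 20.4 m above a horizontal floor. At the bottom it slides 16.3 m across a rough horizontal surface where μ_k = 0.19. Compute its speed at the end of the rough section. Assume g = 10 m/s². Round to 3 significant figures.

v = 18.6 m/s

Applying the work–energy principle:
mgh = ½mv² + μ_k m g d
W_f = μ_k mg d = (0.19)(12.9)(10)(16.3) = 399.5 J
½mv² = mgh − W_f = 2631.6 − 399.5 = 2232.1 J
v = √(2 × 2232.1/12.9) = 18.60 m/s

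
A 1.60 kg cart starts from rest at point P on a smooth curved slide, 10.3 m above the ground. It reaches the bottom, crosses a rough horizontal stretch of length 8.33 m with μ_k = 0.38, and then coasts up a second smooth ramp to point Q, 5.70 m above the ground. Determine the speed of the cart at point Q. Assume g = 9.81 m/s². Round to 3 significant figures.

v = 5.31 m/s

Energy at P: mgh₁ = (1.60)(9.81)(10.3) = 161.67 J
Friction loss: W_f = μ_k mg d = 49.68 J
At Q: ½mv² + mgh₂ = mgh₁ − W_f
½mv² = 161.67 − 49.68 − 89.467 = 22.517 J
v = √(2 × 22.517/1.60) = 5.305 m/s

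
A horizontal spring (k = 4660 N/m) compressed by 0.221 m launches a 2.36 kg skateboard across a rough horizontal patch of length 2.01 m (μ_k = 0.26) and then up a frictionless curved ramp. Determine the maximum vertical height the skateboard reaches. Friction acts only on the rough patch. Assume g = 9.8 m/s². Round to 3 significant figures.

Spring energy: E₀ = ½kx² = ½(4660)(0.221)² = 113.80 J
Friction: W_f = μ_k mg d = (0.26)(2.36)(9.8)(2.01) = 12.09 J
Energy at base of ramp: E = 113.80 − 12.09 = 101.71 J
At max height all remaining energy is PE: mgh = E ⇒ h = E/(mg) = 101.71/(2.36 × 9.8) = 4.398 m

h = 4.40 m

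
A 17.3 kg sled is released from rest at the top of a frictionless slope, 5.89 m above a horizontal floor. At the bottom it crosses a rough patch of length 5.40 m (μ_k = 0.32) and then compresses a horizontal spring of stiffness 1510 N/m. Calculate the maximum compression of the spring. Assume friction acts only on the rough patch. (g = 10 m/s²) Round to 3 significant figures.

x = 0.977 m

Initial energy: E₁ = mgh = (17.3)(10)(5.89) = 1019.0 J
Friction removes W_f = μ_k mg d = (0.32)(17.3)(10)(5.40) = 298.9 J
Energy reaching the spring: E = 1019.0 − 298.9 = 720.03 J
At max compression ½kx² = E ⇒ x = √(2E/k) = √(2 × 720.03/1510) = 0.9766 m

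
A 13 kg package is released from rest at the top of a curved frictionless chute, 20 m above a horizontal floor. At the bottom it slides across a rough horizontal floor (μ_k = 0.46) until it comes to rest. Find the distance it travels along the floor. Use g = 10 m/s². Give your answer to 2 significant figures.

Energy at the top = energy at the end + work done against friction:
At rest all PE has been dissipated by friction: mgh = μ_k m g d
d = h/μ_k = 20/0.46 = 43.48 m

d = 43 m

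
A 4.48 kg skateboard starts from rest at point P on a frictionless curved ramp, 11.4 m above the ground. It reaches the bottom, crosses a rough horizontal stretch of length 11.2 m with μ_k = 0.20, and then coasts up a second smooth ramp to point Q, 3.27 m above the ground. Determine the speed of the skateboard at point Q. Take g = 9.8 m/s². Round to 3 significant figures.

v = 10.7 m/s

Energy at P: mgh₁ = (4.48)(9.8)(11.4) = 500.51 J
Friction loss: W_f = μ_k mg d = 98.34 J
At Q: ½mv² + mgh₂ = mgh₁ − W_f
½mv² = 500.51 − 98.34 − 143.57 = 258.59 J
v = √(2 × 258.59/4.48) = 10.74 m/s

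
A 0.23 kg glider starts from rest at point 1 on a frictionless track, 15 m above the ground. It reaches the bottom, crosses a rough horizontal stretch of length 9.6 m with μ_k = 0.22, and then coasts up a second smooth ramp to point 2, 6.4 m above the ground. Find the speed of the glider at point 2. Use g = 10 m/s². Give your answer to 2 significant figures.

Energy at 1: mgh₁ = (0.23)(10)(15) = 34.500 J
Friction loss: W_f = μ_k mg d = 4.858 J
At 2: ½mv² + mgh₂ = mgh₁ − W_f
½mv² = 34.500 − 4.858 − 14.720 = 14.922 J
v = √(2 × 14.922/0.23) = 11.39 m/s

v = 11 m/s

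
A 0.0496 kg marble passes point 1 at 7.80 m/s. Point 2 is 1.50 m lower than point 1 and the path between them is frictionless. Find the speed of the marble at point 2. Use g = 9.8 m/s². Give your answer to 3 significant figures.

v = 9.50 m/s

Equating total energy at the two states: ½mv₀² + mgh = ½mv²
v² = v₀² + 2gh = (7.80)² + 2(9.8)(1.50) = 90.240
v = √90.240 = 9.499 m/s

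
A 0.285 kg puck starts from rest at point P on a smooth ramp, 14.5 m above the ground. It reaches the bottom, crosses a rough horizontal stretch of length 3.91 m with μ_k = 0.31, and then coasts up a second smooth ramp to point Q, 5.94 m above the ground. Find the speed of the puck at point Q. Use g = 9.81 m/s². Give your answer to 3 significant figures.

Energy at P: mgh₁ = (0.285)(9.81)(14.5) = 40.540 J
Friction loss: W_f = μ_k mg d = 3.389 J
At Q: ½mv² + mgh₂ = mgh₁ − W_f
½mv² = 40.540 − 3.389 − 16.607 = 20.544 J
v = √(2 × 20.544/0.285) = 12.01 m/s

v = 12.0 m/s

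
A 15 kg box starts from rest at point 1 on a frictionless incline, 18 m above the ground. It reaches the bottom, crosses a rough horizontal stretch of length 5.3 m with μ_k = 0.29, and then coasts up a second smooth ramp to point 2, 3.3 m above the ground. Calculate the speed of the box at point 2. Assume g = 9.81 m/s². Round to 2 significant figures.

Energy at 1: mgh₁ = (15)(9.81)(18) = 2648.7 J
Friction loss: W_f = μ_k mg d = 226.2 J
At 2: ½mv² + mgh₂ = mgh₁ − W_f
½mv² = 2648.7 − 226.2 − 485.59 = 1936.9 J
v = √(2 × 1936.9/15) = 16.07 m/s

v = 16 m/s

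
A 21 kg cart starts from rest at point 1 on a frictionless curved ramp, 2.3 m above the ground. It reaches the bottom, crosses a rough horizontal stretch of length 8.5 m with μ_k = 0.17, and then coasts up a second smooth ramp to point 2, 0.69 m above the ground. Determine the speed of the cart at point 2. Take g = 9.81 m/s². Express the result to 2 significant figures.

v = 1.8 m/s

Energy at 1: mgh₁ = (21)(9.81)(2.3) = 473.82 J
Friction loss: W_f = μ_k mg d = 297.7 J
At 2: ½mv² + mgh₂ = mgh₁ − W_f
½mv² = 473.82 − 297.7 − 142.15 = 33.992 J
v = √(2 × 33.992/21) = 1.799 m/s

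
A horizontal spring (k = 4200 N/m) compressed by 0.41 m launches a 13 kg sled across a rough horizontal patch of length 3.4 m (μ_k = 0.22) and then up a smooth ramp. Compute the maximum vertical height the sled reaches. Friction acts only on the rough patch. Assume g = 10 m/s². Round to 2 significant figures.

h = 2.0 m

Spring energy: E₀ = ½kx² = ½(4200)(0.41)² = 353.01 J
Friction: W_f = μ_k mg d = (0.22)(13)(10)(3.4) = 97.24 J
Energy at base of ramp: E = 353.01 − 97.24 = 255.77 J
At max height all remaining energy is PE: mgh = E ⇒ h = E/(mg) = 255.77/(13 × 10) = 1.967 m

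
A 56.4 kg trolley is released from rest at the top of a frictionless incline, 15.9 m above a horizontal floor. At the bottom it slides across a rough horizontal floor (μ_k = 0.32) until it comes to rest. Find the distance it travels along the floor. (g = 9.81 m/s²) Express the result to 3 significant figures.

d = 49.7 m

Energy bookkeeping (friction removes W_f = μ_k N d):
At rest all PE has been dissipated by friction: mgh = μ_k m g d
d = h/μ_k = 15.9/0.32 = 49.69 m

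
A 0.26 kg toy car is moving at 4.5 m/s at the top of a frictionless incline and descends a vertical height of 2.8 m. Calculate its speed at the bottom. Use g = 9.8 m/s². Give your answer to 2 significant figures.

By conservation of mechanical energy, ½mv₀² + mgh = ½mv²
v² = v₀² + 2gh = (4.5)² + 2(9.8)(2.8) = 75.130
v = √75.130 = 8.668 m/s

v = 8.7 m/s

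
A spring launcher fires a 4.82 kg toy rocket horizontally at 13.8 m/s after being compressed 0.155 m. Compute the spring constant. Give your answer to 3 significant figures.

½kx² = ½mv²
k = mv²/x² = (4.82)(13.8)²/(0.155)² = 38207 N/m

k = 38200 N/m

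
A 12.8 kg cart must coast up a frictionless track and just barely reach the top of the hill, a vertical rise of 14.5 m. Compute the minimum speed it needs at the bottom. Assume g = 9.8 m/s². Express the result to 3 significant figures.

v = 16.9 m/s

At the top it is momentarily at rest, so all KE converts to PE: ½mv² = mgh
v = √(2gh) = √(2 × 9.8 × 14.5) = 16.86 m/s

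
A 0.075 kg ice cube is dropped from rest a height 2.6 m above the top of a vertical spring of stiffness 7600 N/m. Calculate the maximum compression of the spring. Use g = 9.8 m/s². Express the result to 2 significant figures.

x = 0.023 m

Let x be the compression. The total drop is H + x, and the cube is instantaneously at rest at max compression, so energy conservation gives:
mg(H + x) = ½kx²
½(7600)x² − (0.075)(9.8)x − (0.075)(9.8)(2.6) = 0
3800x² − 0.7350x − 1.911 = 0
x = [0.7350 + √(0.5402 + 29047)]/(2 × 3800) = 0.02252 m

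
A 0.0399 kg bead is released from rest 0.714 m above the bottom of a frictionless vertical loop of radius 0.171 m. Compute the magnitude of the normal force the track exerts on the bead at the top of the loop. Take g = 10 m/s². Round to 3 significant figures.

Energy from release to top (height 2r): mgh = ½mv_top² + mg(2r)
v_top² = 2g(h − 2r) = 2(10)(0.714 − 0.3420) = 7.4400 m²/s²
At the top, both N and weight point toward the centre: N + mg = mv_top²/r
N = m(v_top²/r − g) = 0.0399(7.4400/0.171 − 10) = 1.337 N

N = 1.34 N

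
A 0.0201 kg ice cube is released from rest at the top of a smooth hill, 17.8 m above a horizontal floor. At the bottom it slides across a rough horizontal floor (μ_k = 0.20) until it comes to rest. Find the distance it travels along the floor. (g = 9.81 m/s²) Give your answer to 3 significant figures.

Energy bookkeeping (friction removes W_f = μ_k N d):
At rest all PE has been dissipated by friction: mgh = μ_k m g d
d = h/μ_k = 17.8/0.20 = 89.00 m

d = 89.0 m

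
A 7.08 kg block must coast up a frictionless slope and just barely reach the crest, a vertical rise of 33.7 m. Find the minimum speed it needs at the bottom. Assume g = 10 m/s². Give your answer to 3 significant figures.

v = 26.0 m/s

At the top it is momentarily at rest, so all KE converts to PE: ½mv² = mgh
v = √(2gh) = √(2 × 10 × 33.7) = 25.96 m/s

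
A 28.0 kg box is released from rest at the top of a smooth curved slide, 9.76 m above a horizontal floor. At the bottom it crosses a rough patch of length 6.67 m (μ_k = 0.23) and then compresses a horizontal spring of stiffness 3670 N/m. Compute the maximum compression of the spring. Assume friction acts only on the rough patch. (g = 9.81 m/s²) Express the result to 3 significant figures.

Initial energy: E₁ = mgh = (28.0)(9.81)(9.76) = 2680.9 J
Friction removes W_f = μ_k mg d = (0.23)(28.0)(9.81)(6.67) = 421.4 J
Energy reaching the spring: E = 2680.9 − 421.4 = 2259.5 J
At max compression ½kx² = E ⇒ x = √(2E/k) = √(2 × 2259.5/3670) = 1.110 m

x = 1.11 m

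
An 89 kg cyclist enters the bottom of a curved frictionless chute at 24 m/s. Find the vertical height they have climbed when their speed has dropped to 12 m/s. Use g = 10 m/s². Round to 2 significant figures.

Energy balance between the two points: ½mv₁² = ½mv₂² + mgh
h = (v₁² − v₂²)/(2g) = (24² − 12²)/(2 × 10) = 21.60 m

h = 22 m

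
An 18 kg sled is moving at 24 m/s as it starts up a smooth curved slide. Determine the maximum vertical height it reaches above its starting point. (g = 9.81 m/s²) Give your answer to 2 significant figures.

Setting KE at the bottom equal to PE gained: ½mv² = mgh
h = v²/(2g) = 24²/(2 × 9.81) = 29.36 m

h = 29 m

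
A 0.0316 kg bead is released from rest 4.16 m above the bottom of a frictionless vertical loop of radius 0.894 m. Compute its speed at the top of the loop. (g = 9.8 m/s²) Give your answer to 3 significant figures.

Energy conservation: mgh = ½mv_top² + mg(2r)
v_top² = 2g(h − 2r) = 2(9.8)(4.16 − 1.788) = 46.49
v_top = 6.818 m/s

v = 6.82 m/s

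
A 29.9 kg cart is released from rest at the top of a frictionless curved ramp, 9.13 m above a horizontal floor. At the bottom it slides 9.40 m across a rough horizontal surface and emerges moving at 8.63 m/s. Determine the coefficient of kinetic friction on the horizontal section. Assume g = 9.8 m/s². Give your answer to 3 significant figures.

Energy at the top = energy at the end + work done against friction:
mgh = ½mv² + μ_k m g d
mgh = 2675.3 J; ½mv² = 1113.4 J
W_f = 2675.3 − 1113.4 = 1562 J
μ_k = W_f/(mg·d) = 1562/(293.0 × 9.40) = 0.5670

μ_k = 0.567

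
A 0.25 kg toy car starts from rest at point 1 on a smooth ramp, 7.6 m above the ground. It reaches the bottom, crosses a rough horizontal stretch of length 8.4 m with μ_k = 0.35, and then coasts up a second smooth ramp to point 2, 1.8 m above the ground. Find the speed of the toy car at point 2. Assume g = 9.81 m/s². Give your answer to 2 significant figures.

v = 7.5 m/s

Energy at 1: mgh₁ = (0.25)(9.81)(7.6) = 18.639 J
Friction loss: W_f = μ_k mg d = 7.210 J
At 2: ½mv² + mgh₂ = mgh₁ − W_f
½mv² = 18.639 − 7.210 − 4.4145 = 7.0142 J
v = √(2 × 7.0142/0.25) = 7.491 m/s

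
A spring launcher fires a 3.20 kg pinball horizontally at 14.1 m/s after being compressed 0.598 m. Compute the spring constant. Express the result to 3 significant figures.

k = 1780 N/m

Spring PE at full compression equals KE at release: ½kx² = ½mv²
k = mv²/x² = (3.20)(14.1)²/(0.598)² = 1779 N/m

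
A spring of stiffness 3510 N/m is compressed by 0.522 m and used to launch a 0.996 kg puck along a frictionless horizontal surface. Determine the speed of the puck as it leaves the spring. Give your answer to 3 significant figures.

The puck leaves the spring when the spring is at natural length, so ½kx² = ½mv²
v = x√(k/m) = 0.522 × √(3510/0.996) = 30.99 m/s

v = 31.0 m/s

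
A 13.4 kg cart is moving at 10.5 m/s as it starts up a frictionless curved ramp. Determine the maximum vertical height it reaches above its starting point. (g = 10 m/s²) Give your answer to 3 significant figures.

h = 5.51 m

Setting KE at the bottom equal to PE gained: ½mv² = mgh
h = v²/(2g) = 10.5²/(2 × 10) = 5.513 m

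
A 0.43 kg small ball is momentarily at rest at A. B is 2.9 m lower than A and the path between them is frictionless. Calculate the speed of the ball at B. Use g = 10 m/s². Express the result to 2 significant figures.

v = 7.6 m/s

Mechanical energy is conserved (no friction): mgh = ½mv²
The mass cancels from both sides.
v = √(2gh) = √(2 × 10 × 2.9) = √58.000 = 7.616 m/s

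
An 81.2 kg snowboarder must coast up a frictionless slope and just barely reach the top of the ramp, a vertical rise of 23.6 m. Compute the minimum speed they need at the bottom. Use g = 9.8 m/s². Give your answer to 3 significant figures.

v = 21.5 m/s

At the top they are momentarily at rest, so all KE converts to PE: ½mv² = mgh
v = √(2gh) = √(2 × 9.8 × 23.6) = 21.51 m/s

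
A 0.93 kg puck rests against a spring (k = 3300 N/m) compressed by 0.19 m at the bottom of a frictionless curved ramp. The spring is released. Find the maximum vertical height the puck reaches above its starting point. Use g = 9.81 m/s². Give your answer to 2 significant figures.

h = 6.5 m

Energy conservation from release to the highest point: ½kx² = mgh
h = kx²/(2mg) = (3300)(0.19)²/(2 × 0.93 × 9.81) = 6.529 m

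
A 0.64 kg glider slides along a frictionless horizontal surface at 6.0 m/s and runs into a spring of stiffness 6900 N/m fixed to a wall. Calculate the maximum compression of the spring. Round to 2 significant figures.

x = 0.058 m

At max compression the glider is momentarily at rest: ½mv² = ½kx²
x = v√(m/k) = 6.0 × √(0.64/6900) = 0.05779 m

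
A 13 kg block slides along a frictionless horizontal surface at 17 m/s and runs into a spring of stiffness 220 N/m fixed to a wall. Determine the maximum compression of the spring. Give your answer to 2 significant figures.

All KE is stored as spring PE at maximum compression: ½mv² = ½kx²
x = v√(m/k) = 17 × √(13/220) = 4.132 m

x = 4.1 m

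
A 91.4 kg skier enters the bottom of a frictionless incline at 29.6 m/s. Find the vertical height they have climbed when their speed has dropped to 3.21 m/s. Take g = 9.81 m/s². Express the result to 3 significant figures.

Energy balance between the two points: ½mv₁² = ½mv₂² + mgh
h = (v₁² − v₂²)/(2g) = (29.6² − 3.21²)/(2 × 9.81) = 44.13 m

h = 44.1 m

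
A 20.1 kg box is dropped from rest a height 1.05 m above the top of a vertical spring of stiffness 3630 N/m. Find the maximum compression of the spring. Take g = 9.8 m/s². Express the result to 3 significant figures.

Measuring PE from the top of the relaxed spring, at max compression the box has dropped H + x with zero KE, so:
mg(H + x) = ½kx²
½(3630)x² − (20.1)(9.8)x − (20.1)(9.8)(1.05) = 0
1815x² − 197.0x − 206.8 = 0
x = [197.0 + √(38801 + 1.5016e+06)]/(2 × 1815) = 0.3962 m

x = 0.396 m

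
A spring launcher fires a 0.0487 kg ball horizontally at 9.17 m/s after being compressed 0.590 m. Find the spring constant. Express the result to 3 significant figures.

Spring PE at full compression equals KE at release: ½kx² = ½mv²
k = mv²/x² = (0.0487)(9.17)²/(0.590)² = 11.76 N/m

k = 11.8 N/m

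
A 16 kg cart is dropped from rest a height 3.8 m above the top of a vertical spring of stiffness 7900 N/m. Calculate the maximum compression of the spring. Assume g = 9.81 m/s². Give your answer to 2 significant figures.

x = 0.41 m

Take the reference level at the top of the uncompressed spring. At max compression the cart has fallen H + x and is momentarily at rest:
mg(H + x) = ½kx²
½(7900)x² − (16)(9.81)x − (16)(9.81)(3.8) = 0
3950x² − 157.0x − 596.4 = 0
x = [157.0 + √(24636 + 9.4239e+06)]/(2 × 3950) = 0.4090 m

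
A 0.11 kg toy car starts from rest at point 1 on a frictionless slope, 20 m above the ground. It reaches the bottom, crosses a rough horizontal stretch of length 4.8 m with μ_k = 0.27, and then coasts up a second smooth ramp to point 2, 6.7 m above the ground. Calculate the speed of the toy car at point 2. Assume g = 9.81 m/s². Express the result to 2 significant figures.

v = 15 m/s

Energy at 1: mgh₁ = (0.11)(9.81)(20) = 21.582 J
Friction loss: W_f = μ_k mg d = 1.399 J
At 2: ½mv² + mgh₂ = mgh₁ − W_f
½mv² = 21.582 − 1.399 − 7.2300 = 12.954 J
v = √(2 × 12.954/0.11) = 15.35 m/s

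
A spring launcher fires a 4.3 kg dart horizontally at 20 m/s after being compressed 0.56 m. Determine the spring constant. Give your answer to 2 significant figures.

½kx² = ½mv²
k = mv²/x² = (4.3)(20)²/(0.56)² = 5485 N/m

k = 5500 N/m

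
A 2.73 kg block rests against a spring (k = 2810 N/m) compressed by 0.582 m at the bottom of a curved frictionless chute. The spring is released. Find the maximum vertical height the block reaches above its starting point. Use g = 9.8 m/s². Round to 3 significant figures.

All spring PE becomes gravitational PE at the highest point: ½kx² = mgh
h = kx²/(2mg) = (2810)(0.582)²/(2 × 2.73 × 9.8) = 17.79 m

h = 17.8 m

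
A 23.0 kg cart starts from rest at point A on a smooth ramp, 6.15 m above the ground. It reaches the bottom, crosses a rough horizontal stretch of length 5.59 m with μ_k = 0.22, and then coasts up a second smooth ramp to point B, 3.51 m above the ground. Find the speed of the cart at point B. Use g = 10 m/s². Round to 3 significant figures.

Energy at A: mgh₁ = (23.0)(10)(6.15) = 1414.5 J
Friction loss: W_f = μ_k mg d = 282.9 J
At B: ½mv² + mgh₂ = mgh₁ − W_f
½mv² = 1414.5 − 282.9 − 807.30 = 324.35 J
v = √(2 × 324.35/23.0) = 5.311 m/s

v = 5.31 m/s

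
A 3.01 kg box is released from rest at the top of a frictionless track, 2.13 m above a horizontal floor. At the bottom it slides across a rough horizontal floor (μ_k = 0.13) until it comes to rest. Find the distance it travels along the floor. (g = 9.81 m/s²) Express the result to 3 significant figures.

d = 16.4 m

Applying the work–energy principle:
At rest all PE has been dissipated by friction: mgh = μ_k m g d
d = h/μ_k = 2.13/0.13 = 16.38 m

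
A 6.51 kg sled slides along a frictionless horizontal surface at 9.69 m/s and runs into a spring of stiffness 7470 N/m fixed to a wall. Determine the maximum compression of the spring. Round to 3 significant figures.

x = 0.286 m

All KE is stored as spring PE at maximum compression: ½mv² = ½kx²
x = v√(m/k) = 9.69 × √(6.51/7470) = 0.2861 m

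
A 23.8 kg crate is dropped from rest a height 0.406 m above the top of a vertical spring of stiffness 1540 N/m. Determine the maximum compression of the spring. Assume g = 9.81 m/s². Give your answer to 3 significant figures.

x = 0.534 m

Take the reference level at the top of the uncompressed spring. At max compression the crate has fallen H + x and is momentarily at rest:
mg(H + x) = ½kx²
½(1540)x² − (23.8)(9.81)x − (23.8)(9.81)(0.406) = 0
770.0x² − 233.5x − 94.79 = 0
x = [233.5 + √(54512 + 291960)]/(2 × 770.0) = 0.5338 m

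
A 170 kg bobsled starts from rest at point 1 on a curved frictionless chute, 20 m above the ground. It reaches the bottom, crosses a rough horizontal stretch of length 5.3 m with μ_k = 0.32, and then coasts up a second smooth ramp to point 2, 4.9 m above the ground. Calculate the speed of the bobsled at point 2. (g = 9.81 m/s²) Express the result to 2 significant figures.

v = 16 m/s

Energy at 1: mgh₁ = (170)(9.81)(20) = 33354 J
Friction loss: W_f = μ_k mg d = 2828 J
At 2: ½mv² + mgh₂ = mgh₁ − W_f
½mv² = 33354 − 2828 − 8171.7 = 22354 J
v = √(2 × 22354/170) = 16.22 m/s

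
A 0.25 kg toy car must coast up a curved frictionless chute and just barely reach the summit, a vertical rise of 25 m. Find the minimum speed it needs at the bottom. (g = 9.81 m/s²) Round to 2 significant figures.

v = 22 m/s

At the top it is momentarily at rest, so all KE converts to PE: ½mv² = mgh
v = √(2gh) = √(2 × 9.81 × 25) = 22.15 m/s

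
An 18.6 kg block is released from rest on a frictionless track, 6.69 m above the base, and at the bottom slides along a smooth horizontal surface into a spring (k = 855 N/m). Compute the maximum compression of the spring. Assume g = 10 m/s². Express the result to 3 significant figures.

Energy conservation (no friction) from release to max compression: mgh = ½kx²
x = √(2mgh/k) = √(2 × 18.6 × 10 × 6.69 / 855) = 1.706 m

x = 1.71 m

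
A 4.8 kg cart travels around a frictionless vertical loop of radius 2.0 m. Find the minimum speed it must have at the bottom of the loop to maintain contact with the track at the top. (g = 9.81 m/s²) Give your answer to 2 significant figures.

v = 9.9 m/s

At the top: mg = mv_top²/r ⇒ v_top² = gr = 19.62 m²/s²
Energy from bottom to top (height 2r): ½mv_bot² = ½mv_top² + mg(2r)
v_bot² = gr + 4gr = 5gr = 98.10
v_bot = √(5gr) = 9.905 m/s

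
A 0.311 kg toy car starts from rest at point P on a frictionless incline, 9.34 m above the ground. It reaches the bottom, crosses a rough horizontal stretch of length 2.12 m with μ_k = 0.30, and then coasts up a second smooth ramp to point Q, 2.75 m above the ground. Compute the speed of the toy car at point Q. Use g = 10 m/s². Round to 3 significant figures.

v = 10.9 m/s

Energy at P: mgh₁ = (0.311)(10)(9.34) = 29.047 J
Friction loss: W_f = μ_k mg d = 1.978 J
At Q: ½mv² + mgh₂ = mgh₁ − W_f
½mv² = 29.047 − 1.978 − 8.5525 = 18.517 J
v = √(2 × 18.517/0.311) = 10.91 m/s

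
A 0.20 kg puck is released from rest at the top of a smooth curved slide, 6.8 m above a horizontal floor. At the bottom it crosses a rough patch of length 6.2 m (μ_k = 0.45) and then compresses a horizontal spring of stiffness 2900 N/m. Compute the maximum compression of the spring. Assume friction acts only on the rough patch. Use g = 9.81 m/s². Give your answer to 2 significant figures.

x = 0.074 m

Initial energy: E₁ = mgh = (0.20)(9.81)(6.8) = 13.342 J
Friction removes W_f = μ_k mg d = (0.45)(0.20)(9.81)(6.2) = 5.474 J
Energy reaching the spring: E = 13.342 − 5.474 = 7.8676 J
At max compression ½kx² = E ⇒ x = √(2E/k) = √(2 × 7.8676/2900) = 0.07366 m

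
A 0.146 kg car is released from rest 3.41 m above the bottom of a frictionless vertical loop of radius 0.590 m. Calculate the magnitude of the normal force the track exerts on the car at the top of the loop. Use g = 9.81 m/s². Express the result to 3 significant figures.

Energy from release to top (height 2r): mgh = ½mv_top² + mg(2r)
v_top² = 2g(h − 2r) = 2(9.81)(3.41 − 1.180) = 43.753 m²/s²
At the top, both N and weight point toward the centre: N + mg = mv_top²/r
N = m(v_top²/r − g) = 0.146(43.753/0.590 − 9.81) = 9.395 N

N = 9.39 N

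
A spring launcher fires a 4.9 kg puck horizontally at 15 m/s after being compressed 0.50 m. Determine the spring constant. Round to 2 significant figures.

k = 4400 N/m

½kx² = ½mv²
k = mv²/x² = (4.9)(15)²/(0.50)² = 4410 N/m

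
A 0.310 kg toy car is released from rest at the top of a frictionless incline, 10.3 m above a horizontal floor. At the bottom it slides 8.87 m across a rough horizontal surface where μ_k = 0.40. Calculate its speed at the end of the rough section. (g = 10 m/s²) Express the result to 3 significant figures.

v = 11.6 m/s

Energy at the top = energy at the end + work done against friction:
mgh = ½mv² + μ_k m g d
W_f = μ_k mg d = (0.40)(0.310)(10)(8.87) = 11.00 J
½mv² = mgh − W_f = 31.930 − 11.00 = 20.931 J
v = √(2 × 20.931/0.310) = 11.62 m/s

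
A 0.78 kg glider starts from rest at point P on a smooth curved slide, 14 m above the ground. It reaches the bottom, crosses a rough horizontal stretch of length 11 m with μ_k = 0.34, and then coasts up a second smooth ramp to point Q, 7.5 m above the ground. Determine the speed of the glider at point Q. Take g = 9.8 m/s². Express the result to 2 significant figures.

Energy at P: mgh₁ = (0.78)(9.8)(14) = 107.02 J
Friction loss: W_f = μ_k mg d = 28.59 J
At Q: ½mv² + mgh₂ = mgh₁ − W_f
½mv² = 107.02 − 28.59 − 57.330 = 21.097 J
v = √(2 × 21.097/0.78) = 7.355 m/s

v = 7.4 m/s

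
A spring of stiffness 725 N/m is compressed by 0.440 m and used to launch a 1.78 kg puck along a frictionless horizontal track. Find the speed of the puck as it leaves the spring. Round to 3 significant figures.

v = 8.88 m/s

Spring PE converts entirely to kinetic energy: ½kx² = ½mv²
v = x√(k/m) = 0.440 × √(725/1.78) = 8.880 m/s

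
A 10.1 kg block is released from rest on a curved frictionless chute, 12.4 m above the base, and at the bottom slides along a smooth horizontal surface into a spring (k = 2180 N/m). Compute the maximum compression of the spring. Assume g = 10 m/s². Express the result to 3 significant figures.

Gravitational PE at the top equals spring PE at max compression: mgh = ½kx²
x = √(2mgh/k) = √(2 × 10.1 × 10 × 12.4 / 2180) = 1.072 m

x = 1.07 m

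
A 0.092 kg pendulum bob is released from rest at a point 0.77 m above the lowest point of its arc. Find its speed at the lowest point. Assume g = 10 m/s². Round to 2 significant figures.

v = 3.9 m/s

Equating total energy at the two states: mgh = ½mv²
The mass cancels from both sides.
v = √(2gh) = √(2 × 10 × 0.77) = √15.400 = 3.924 m/s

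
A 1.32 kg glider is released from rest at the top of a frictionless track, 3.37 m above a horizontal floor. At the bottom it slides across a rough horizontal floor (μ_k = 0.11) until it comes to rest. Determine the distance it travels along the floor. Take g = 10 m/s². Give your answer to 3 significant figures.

Energy at the top = energy at the end + work done against friction:
At rest all PE has been dissipated by friction: mgh = μ_k m g d
d = h/μ_k = 3.37/0.11 = 30.64 m

d = 30.6 m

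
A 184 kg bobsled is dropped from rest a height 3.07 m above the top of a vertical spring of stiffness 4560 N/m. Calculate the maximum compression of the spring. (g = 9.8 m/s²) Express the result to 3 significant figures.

x = 2.00 m

Measuring PE from the top of the relaxed spring, at max compression the bobsled has dropped H + x with zero KE, so:
mg(H + x) = ½kx²
½(4560)x² − (184)(9.8)x − (184)(9.8)(3.07) = 0
2280x² − 1803x − 5536 = 0
x = [1803 + √(3.252e+06 + 5.0487e+07)]/(2 × 2280) = 2.003 m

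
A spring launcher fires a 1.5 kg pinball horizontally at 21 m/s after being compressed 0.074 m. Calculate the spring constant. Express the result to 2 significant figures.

k = 120000 N/m

½kx² = ½mv²
k = mv²/x² = (1.5)(21)²/(0.074)² = 120800 N/m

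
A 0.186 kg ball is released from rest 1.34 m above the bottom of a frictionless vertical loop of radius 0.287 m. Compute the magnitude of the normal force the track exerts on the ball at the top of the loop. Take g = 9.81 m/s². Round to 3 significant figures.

N = 7.92 N

Energy from release to top (height 2r): mgh = ½mv_top² + mg(2r)
v_top² = 2g(h − 2r) = 2(9.81)(1.34 − 0.5740) = 15.029 m²/s²
At the top, both N and weight point toward the centre: N + mg = mv_top²/r
N = m(v_top²/r − g) = 0.186(15.029/0.287 − 9.81) = 7.915 N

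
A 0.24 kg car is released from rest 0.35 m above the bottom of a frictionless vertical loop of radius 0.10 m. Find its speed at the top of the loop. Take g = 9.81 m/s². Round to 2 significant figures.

v = 1.7 m/s

Energy conservation: mgh = ½mv_top² + mg(2r)
v_top² = 2g(h − 2r) = 2(9.81)(0.35 − 0.2000) = 2.943
v_top = 1.716 m/s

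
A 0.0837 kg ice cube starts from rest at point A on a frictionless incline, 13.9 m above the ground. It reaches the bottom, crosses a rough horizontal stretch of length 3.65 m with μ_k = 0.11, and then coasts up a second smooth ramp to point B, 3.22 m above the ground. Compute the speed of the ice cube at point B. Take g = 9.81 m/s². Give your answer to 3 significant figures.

Energy at A: mgh₁ = (0.0837)(9.81)(13.9) = 11.413 J
Friction loss: W_f = μ_k mg d = 0.3297 J
At B: ½mv² + mgh₂ = mgh₁ − W_f
½mv² = 11.413 − 0.3297 − 2.6439 = 8.4396 J
v = √(2 × 8.4396/0.0837) = 14.20 m/s

v = 14.2 m/s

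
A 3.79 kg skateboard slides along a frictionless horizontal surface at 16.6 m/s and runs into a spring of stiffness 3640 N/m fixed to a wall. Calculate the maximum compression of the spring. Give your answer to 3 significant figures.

At max compression the skateboard is momentarily at rest: ½mv² = ½kx²
x = v√(m/k) = 16.6 × √(3.79/3640) = 0.5356 m

x = 0.536 m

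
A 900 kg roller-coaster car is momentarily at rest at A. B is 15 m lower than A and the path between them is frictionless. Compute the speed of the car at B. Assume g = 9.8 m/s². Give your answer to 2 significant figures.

v = 17 m/s

Equating total energy at the two states: mgh = ½mv²
v = √(2gh) = √(2 × 9.8 × 15) = √294.00 = 17.15 m/s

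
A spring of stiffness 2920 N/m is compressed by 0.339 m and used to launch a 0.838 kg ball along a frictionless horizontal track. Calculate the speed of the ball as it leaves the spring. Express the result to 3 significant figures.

v = 20.0 m/s

Spring PE converts entirely to kinetic energy: ½kx² = ½mv²
v = x√(k/m) = 0.339 × √(2920/0.838) = 20.01 m/s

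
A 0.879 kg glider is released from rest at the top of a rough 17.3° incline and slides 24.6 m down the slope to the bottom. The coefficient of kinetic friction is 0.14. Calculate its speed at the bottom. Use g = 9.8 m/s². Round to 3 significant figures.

v = 8.88 m/s

Taking the bottom as reference, mgh = ½mv² + μ_k N L with h = L sinθ, N = mg cosθ:
mgh = mgL sinθ = (0.879)(9.8)(24.6)sin17.3° = 63.017 J
W_f = μ_k mg cosθ · L = (0.14)(0.879)(9.8)cos17.3°·24.6 = 28.33 J
½mv² = 63.017 − 28.33 = 34.691 J
v = √(2 × 34.691/0.879) = 8.884 m/s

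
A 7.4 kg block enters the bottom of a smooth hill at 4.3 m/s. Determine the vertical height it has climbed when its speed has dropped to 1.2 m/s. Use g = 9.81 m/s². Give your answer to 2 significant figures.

Energy balance between the two points: ½mv₁² = ½mv₂² + mgh
h = (v₁² − v₂²)/(2g) = (4.3² − 1.2²)/(2 × 9.81) = 0.8690 m

h = 0.87 m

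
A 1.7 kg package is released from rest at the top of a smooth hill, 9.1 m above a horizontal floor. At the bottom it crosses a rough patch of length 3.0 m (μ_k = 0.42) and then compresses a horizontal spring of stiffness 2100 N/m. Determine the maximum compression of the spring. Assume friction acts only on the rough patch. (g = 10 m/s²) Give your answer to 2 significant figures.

Initial energy: E₁ = mgh = (1.7)(10)(9.1) = 154.70 J
Friction removes W_f = μ_k mg d = (0.42)(1.7)(10)(3.0) = 21.42 J
Energy reaching the spring: E = 154.70 − 21.42 = 133.28 J
At max compression ½kx² = E ⇒ x = √(2E/k) = √(2 × 133.28/2100) = 0.3563 m

x = 0.36 m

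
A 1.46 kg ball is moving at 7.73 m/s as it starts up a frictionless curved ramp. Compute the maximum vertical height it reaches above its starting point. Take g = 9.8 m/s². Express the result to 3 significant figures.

h = 3.05 m

Setting KE at the bottom equal to PE gained: ½mv² = mgh
h = v²/(2g) = 7.73²/(2 × 9.8) = 3.049 m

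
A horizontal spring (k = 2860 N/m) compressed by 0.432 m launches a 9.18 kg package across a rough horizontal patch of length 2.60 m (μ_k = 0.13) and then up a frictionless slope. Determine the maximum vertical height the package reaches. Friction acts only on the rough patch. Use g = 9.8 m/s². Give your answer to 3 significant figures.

Spring energy: E₀ = ½kx² = ½(2860)(0.432)² = 266.87 J
Friction: W_f = μ_k mg d = (0.13)(9.18)(9.8)(2.60) = 30.41 J
Energy at base of ramp: E = 266.87 − 30.41 = 236.46 J
At max height all remaining energy is PE: mgh = E ⇒ h = E/(mg) = 236.46/(9.18 × 9.8) = 2.628 m

h = 2.63 m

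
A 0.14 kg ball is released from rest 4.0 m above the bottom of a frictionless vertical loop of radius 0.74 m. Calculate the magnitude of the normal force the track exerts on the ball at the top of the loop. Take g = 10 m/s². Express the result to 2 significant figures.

Energy from release to top (height 2r): mgh = ½mv_top² + mg(2r)
v_top² = 2g(h − 2r) = 2(10)(4.0 − 1.480) = 50.400 m²/s²
At the top, both N and weight point toward the centre: N + mg = mv_top²/r
N = m(v_top²/r − g) = 0.14(50.400/0.74 − 10) = 8.135 N

N = 8.1 N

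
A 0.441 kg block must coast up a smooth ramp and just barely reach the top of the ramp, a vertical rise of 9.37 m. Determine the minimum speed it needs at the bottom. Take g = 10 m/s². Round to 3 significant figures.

At the top it is momentarily at rest, so all KE converts to PE: ½mv² = mgh
v = √(2gh) = √(2 × 10 × 9.37) = 13.69 m/s

v = 13.7 m/s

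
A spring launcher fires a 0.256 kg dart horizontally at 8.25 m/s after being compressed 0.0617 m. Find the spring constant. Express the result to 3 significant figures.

k = 4580 N/m

½kx² = ½mv²
k = mv²/x² = (0.256)(8.25)²/(0.0617)² = 4577 N/m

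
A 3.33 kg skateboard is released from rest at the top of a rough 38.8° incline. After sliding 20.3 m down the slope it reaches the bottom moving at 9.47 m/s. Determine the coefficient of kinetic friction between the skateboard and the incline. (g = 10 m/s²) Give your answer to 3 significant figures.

μ_k = 0.521

The energy dissipated by friction is the PE lost minus the KE gained:
mgL sinθ = 423.58 J; ½mv² = 149.32 J
W_f = 423.58 − 149.32 = 274.3 J
μ_k = W_f/(mg cosθ · L) = 274.3/(25.95 × 20.3) = 0.5206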